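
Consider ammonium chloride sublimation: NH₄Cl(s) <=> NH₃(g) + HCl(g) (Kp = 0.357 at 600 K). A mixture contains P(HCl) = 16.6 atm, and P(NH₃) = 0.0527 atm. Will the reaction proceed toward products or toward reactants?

to the left

(NH₄Cl is a pure solid — omitted from Qp.)
Qp = P(NH₃)·P(HCl) = (0.0527)·(16.6) = 0.875
Qp = 0.875 > Kp = 0.357, so the reverse reaction proceeds.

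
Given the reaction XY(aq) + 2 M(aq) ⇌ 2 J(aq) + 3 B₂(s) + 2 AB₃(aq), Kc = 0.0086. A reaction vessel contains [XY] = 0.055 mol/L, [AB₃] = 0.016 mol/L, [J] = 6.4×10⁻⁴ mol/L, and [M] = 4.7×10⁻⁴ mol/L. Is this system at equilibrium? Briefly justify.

(B₂ is a pure solid — omitted from Qc.)
Qc = [J]²·[AB₃]² / ([XY]·[M]²) = (6.4×10⁻⁴)²·(0.016)² / ((0.055)·(4.7×10⁻⁴)²) = 0.0086
Qc = 0.0086 = Kc; the system is at equilibrium.

yes, at equilibrium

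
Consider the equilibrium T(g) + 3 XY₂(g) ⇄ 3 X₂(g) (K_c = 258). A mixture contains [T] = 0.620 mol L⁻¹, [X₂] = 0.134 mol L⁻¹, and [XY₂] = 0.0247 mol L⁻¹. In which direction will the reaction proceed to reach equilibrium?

no net change (already at equilibrium)

Q_c = [X₂]³ / ([T]·[XY₂]³) = (0.134)³ / ((0.620)·(0.0247)³) = 258
Q_c = 258 = K_c, so the system is already at equilibrium.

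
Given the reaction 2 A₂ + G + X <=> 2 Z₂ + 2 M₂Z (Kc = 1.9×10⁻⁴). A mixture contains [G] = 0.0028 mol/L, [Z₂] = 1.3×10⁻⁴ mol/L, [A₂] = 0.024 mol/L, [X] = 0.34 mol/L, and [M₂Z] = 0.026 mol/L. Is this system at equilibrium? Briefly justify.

Qc = [Z₂]²·[M₂Z]² / ([A₂]²·[G]·[X]) = (1.3×10⁻⁴)²·(0.026)² / ((0.024)²·(0.0028)·(0.34)) = 2.1×10⁻⁵
Qc = 2.1×10⁻⁵ < Kc = 1.9×10⁻⁴: net forward reaction.

no; Q < K, reaction proceeds forward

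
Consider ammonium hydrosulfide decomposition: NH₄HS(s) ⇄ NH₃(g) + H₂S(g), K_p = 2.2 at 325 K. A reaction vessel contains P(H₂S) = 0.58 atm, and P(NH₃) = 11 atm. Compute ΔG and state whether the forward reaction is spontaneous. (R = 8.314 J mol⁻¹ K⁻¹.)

ΔG = 2.88 kJ/mol; the forward reaction is non-spontaneous

(NH₄HS is a pure solid — omitted from Q_p.)
Q_p = P(NH₃)·P(H₂S) = (11)·(0.58) = 6.38
ΔG = RT ln(Q_p/K_p) = (8.314 J mol⁻¹ K⁻¹)(325 K) × ln(6.38/2.2)
   = (2.702 kJ/mol)(1.065) = 2.88 kJ/mol
ΔG > 0, so the forward reaction is non-spontaneous (proceeds in reverse).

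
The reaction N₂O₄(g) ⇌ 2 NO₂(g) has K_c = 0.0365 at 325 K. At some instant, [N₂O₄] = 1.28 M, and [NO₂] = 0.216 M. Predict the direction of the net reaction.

no net change (already at equilibrium)

Q_c = [NO₂]² / [N₂O₄] = (0.216)² / (1.28) = 0.0365
Q_c = 0.0365 = K_c, so the system is already at equilibrium.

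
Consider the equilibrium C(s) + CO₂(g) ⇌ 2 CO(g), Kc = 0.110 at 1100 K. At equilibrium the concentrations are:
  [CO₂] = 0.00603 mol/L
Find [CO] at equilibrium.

[CO] = 0.0258 mol/L

(C is a pure solid — omitted from Kc.)
At equilibrium, Kc = [CO]² / [CO₂] = 0.110.
([CO])² / (0.00603) = 0.110
[CO]² = 6.63×10⁻⁴ ⇒ [CO] = 0.0258 mol/L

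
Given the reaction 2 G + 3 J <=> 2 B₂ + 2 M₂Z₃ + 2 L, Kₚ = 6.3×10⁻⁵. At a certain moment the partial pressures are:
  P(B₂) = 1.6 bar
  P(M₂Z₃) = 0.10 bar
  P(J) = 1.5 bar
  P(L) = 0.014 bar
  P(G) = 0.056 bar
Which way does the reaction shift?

Qₚ = P(B₂)²·P(M₂Z₃)²·P(L)² / (P(G)²·P(J)³) = (1.6)²·(0.10)²·(0.014)² / ((0.056)²·(1.5)³) = 4.7×10⁻⁴
Qₚ = 4.7×10⁻⁴ > Kₚ = 6.3×10⁻⁵, so the reverse reaction proceeds.

in the reverse direction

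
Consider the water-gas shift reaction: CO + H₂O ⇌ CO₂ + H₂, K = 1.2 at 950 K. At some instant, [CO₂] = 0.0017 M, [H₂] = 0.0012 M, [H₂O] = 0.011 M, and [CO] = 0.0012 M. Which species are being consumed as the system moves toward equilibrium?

Q = [CO₂]·[H₂] / ([CO]·[H₂O]) = (0.0017)·(0.0012) / ((0.0012)·(0.011)) = 0.15
Q = 0.15 < K = 1.2: net forward reaction.

CO, H₂O (reactants)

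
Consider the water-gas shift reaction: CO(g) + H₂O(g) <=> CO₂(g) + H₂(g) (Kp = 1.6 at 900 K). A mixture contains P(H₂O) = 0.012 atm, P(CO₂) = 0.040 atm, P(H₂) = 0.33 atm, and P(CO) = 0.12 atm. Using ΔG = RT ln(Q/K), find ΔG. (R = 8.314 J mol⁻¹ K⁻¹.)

Qp = P(CO₂)·P(H₂) / (P(CO)·P(H₂O)) = (0.040)·(0.33) / ((0.12)·(0.012)) = 9.17
ΔG = RT ln(Qp/Kp) = (8.314 J mol⁻¹ K⁻¹)(900 K) × ln(9.17/1.6)
   = (7.483 kJ/mol)(1.746) = 13.1 kJ/mol
ΔG > 0, so the forward reaction is non-spontaneous (proceeds in reverse).

ΔG = 13.1 kJ/mol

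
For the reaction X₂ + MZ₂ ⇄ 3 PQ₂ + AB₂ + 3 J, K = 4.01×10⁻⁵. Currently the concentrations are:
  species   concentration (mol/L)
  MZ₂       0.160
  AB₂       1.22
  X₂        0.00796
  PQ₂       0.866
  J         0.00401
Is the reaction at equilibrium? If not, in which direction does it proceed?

Q = [PQ₂]³·[AB₂]·[J]³ / ([X₂]·[MZ₂]) = (0.866)³·(1.22)·(0.00401)³ / ((0.00796)·(0.160)) = 4.01×10⁻⁵
Q = 4.01×10⁻⁵ = K, so the system is already at equilibrium.

neither direction; the system is at equilibrium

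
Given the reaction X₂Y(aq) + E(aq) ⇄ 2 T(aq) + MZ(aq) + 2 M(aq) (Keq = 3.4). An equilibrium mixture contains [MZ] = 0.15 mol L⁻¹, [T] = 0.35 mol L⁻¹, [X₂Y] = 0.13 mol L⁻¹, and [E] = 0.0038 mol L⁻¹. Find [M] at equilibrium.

At equilibrium, Keq = [T]²·[MZ]·[M]² / ([X₂Y]·[E]) = 3.4.
(0.35)²·(0.15)·([M])² / ((0.13)·(0.0038)) = 3.4
[M]² = 0.0914 ⇒ [M] = 0.30 mol L⁻¹

[M] = 0.30 mol L⁻¹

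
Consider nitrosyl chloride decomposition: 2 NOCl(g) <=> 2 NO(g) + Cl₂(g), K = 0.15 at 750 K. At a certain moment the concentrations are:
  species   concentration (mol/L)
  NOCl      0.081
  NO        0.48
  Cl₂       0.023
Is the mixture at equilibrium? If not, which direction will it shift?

no; Q > K, reaction proceeds in reverse

Q = [NO]²·[Cl₂] / [NOCl]² = (0.48)²·(0.023) / (0.081)² = 0.81
Q = 0.81 > K = 0.15: net reverse reaction.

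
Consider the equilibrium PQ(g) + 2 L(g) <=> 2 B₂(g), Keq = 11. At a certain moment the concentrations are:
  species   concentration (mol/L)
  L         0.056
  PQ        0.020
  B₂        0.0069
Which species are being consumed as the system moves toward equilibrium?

PQ, L (reactants)

Q = [B₂]² / ([PQ]·[L]²) = (0.0069)² / ((0.020)·(0.056)²) = 0.76
Q = 0.76 < Keq = 11: net forward reaction.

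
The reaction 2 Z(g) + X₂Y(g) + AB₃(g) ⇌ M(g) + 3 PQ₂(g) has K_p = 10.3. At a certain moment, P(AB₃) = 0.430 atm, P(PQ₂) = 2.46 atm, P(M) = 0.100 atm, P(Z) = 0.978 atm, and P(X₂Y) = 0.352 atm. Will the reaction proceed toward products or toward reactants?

Q_p = P(M)·P(PQ₂)³ / (P(Z)²·P(X₂Y)·P(AB₃)) = (0.100)·(2.46)³ / ((0.978)²·(0.352)·(0.430)) = 10.3
Q_p = 10.3 = K_p, so the system is already at equilibrium.

neither direction; the system is at equilibrium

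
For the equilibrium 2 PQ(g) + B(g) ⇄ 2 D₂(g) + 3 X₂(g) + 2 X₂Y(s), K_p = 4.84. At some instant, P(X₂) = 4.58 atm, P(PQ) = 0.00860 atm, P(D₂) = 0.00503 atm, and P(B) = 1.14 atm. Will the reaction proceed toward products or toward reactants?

in the reverse direction

(X₂Y is a pure solid — omitted from Q_p.)
Q_p = P(D₂)²·P(X₂)³ / (P(PQ)²·P(B)) = (0.00503)²·(4.58)³ / ((0.00860)²·(1.14)) = 28.8
Q_p = 28.8 > K_p = 4.84, so the reverse reaction proceeds.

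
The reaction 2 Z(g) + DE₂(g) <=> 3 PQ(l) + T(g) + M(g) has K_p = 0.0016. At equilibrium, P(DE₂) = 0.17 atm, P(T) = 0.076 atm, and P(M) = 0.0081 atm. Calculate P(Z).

P(Z) = 1.5 atm

(PQ is a pure liquid — omitted from K_p.)
At equilibrium, K_p = P(T)·P(M) / (P(Z)²·P(DE₂)) = 0.0016.
(0.076)·(0.0081) / ((P(Z))²·(0.17)) = 0.0016
P(Z)² = 2.26 ⇒ P(Z) = 1.5 atm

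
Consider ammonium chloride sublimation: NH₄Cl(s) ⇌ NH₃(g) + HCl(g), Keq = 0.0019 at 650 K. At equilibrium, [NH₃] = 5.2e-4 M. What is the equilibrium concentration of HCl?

(NH₄Cl is a pure solid — omitted from Keq.)
At equilibrium, Keq = [NH₃]·[HCl] = 0.0019.
(5.2e-4)·([HCl]) = 0.0019
[HCl] = 3.65 = 3.7 M

[HCl] = 3.7 M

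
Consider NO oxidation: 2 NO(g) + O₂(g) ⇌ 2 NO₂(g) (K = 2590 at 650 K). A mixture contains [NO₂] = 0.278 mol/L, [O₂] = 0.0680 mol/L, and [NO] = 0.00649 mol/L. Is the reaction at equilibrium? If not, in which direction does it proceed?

Q = [NO₂]² / ([NO]²·[O₂]) = (0.278)² / ((0.00649)²·(0.0680)) = 27000
Q = 27000 > K = 2590, so the reverse reaction proceeds.

toward reactants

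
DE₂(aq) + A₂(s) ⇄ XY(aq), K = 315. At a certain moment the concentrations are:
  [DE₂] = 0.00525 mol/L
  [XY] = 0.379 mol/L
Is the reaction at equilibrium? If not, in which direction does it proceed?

(A₂ is a pure solid — omitted from Q.)
Q = [XY] / [DE₂] = (0.379) / (0.00525) = 72.2
Q = 72.2 < K = 315, so the forward reaction proceeds.

to the right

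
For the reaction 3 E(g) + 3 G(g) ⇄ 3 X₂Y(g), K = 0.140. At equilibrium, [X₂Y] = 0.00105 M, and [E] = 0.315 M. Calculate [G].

[G] = 0.00642 M

At equilibrium, K = [X₂Y]³ / ([E]³·[G]³) = 0.140.
(0.00105)³ / ((0.315)³·([G])³) = 0.140
[G]³ = 2.65×10⁻⁷ ⇒ [G] = 0.00642 M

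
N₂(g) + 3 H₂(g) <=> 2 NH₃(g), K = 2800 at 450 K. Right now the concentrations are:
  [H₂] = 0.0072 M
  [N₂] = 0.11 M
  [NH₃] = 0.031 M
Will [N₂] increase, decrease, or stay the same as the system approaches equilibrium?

Q = [NH₃]² / ([N₂]·[H₂]³) = (0.031)² / ((0.11)·(0.0072)³) = 23000
Q = 23000 > K = 2800: net reverse reaction.
N₂ is a reactant, so it increases.

increase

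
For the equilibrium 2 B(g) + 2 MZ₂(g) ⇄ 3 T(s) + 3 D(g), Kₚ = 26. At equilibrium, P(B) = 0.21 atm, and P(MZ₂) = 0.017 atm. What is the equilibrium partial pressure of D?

(T is a pure solid — omitted from Kₚ.)
At equilibrium, Kₚ = P(D)³ / (P(B)²·P(MZ₂)²) = 26.
(P(D))³ / ((0.21)²·(0.017)²) = 26
P(D)³ = 3.31×10⁻⁴ ⇒ P(D) = 0.069 atm

P(D) = 0.069 atm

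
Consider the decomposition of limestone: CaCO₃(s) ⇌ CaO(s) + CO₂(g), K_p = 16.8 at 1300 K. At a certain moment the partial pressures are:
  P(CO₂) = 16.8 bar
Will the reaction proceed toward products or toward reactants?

no net change (already at equilibrium)

(CaCO₃, CaO are pure solids — omitted from Q_p.)
Q_p = P(CO₂) = 16.8
Q_p = 16.8 = K_p, so the system is already at equilibrium.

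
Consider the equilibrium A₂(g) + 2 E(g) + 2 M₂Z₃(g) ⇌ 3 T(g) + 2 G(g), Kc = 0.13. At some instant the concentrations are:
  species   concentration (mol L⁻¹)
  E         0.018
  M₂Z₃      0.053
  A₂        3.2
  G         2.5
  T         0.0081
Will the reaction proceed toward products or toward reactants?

Qc = [T]³·[G]² / ([A₂]·[E]²·[M₂Z₃]²) = (0.0081)³·(2.5)² / ((3.2)·(0.018)²·(0.053)²) = 1.1
Qc = 1.1 > Kc = 0.13, so the reverse reaction proceeds.

to the left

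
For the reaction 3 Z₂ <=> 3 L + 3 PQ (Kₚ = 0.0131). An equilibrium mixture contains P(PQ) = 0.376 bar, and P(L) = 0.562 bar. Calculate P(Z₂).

P(Z₂) = 0.896 bar

At equilibrium, Kₚ = P(L)³·P(PQ)³ / P(Z₂)³ = 0.0131.
(0.562)³·(0.376)³ / (P(Z₂))³ = 0.0131
P(Z₂)³ = 0.720 ⇒ P(Z₂) = 0.896 bar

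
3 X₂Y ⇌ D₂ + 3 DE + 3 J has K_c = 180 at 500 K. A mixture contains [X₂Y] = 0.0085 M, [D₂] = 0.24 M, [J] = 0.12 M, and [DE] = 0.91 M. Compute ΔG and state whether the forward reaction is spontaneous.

Q_c = [D₂]·[DE]³·[J]³ / [X₂Y]³ = (0.24)·(0.91)³·(0.12)³ / (0.0085)³ = 509
ΔG = RT ln(Q_c/K_c) = (8.314 J mol⁻¹ K⁻¹)(500 K) × ln(509/180)
   = (4.157 kJ/mol)(1.039) = 4.32 kJ/mol
ΔG > 0, so the forward reaction is non-spontaneous (proceeds in reverse).

ΔG = 4.32 kJ/mol; the forward reaction is non-spontaneous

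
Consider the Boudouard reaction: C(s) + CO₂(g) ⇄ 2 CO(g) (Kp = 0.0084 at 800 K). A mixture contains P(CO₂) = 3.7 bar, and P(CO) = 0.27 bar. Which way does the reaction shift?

in the reverse direction

(C is a pure solid — omitted from Qp.)
Qp = P(CO)² / P(CO₂) = (0.27)² / (3.7) = 0.020
Qp = 0.020 > Kp = 0.0084, so the reverse reaction proceeds.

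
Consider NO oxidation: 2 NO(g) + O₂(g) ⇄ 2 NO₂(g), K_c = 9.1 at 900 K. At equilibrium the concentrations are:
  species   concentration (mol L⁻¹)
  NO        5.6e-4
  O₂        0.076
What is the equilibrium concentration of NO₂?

[NO₂] = 4.7e-4 mol L⁻¹

At equilibrium, K_c = [NO₂]² / ([NO]²·[O₂]) = 9.1.
([NO₂])² / ((5.6e-4)²·(0.076)) = 9.1
[NO₂]² = 2.17e-7 ⇒ [NO₂] = 4.7e-4 mol L⁻¹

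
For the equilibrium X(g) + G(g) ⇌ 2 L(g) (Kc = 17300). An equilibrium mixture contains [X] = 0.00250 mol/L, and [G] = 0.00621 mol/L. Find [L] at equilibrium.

At equilibrium, Kc = [L]² / ([X]·[G]) = 17300.
([L])² / ((0.00250)·(0.00621)) = 17300
[L]² = 0.269 ⇒ [L] = 0.518 mol/L

[L] = 0.518 mol/L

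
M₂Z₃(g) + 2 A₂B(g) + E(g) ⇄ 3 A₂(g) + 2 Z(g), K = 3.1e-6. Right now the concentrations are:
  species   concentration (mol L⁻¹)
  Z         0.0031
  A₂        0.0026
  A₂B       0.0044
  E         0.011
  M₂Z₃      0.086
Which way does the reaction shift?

to the left

Q = [A₂]³·[Z]² / ([M₂Z₃]·[A₂B]²·[E]) = (0.0026)³·(0.0031)² / ((0.086)·(0.0044)²·(0.011)) = 9.2e-6
Q = 9.2e-6 > K = 3.1e-6, so the reverse reaction proceeds.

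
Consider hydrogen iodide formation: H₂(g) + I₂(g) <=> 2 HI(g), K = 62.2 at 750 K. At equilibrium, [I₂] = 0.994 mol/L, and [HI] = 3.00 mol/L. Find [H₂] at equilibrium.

At equilibrium, K = [HI]² / ([H₂]·[I₂]) = 62.2.
(3.00)² / (([H₂])·(0.994)) = 62.2
[H₂] = 0.146 mol/L

[H₂] = 0.146 mol/L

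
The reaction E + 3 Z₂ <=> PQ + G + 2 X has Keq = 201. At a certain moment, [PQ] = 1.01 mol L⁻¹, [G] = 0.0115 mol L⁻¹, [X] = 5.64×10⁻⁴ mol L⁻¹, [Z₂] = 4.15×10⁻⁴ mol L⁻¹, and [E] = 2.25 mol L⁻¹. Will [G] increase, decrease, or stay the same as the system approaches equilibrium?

increase

Q = [PQ]·[G]·[X]² / ([E]·[Z₂]³) = (1.01)·(0.0115)·(5.64×10⁻⁴)² / ((2.25)·(4.15×10⁻⁴)³) = 23.0
Q = 23.0 < Keq = 201: net forward reaction.
G is a product, so it increases.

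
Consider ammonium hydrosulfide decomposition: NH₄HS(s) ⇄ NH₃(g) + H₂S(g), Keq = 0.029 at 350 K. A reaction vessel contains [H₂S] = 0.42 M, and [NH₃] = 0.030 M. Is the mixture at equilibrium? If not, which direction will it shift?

(NH₄HS is a pure solid — omitted from Q.)
Q = [NH₃]·[H₂S] = (0.030)·(0.42) = 0.013
Q = 0.013 < Keq = 0.029: net forward reaction.

no; Q < K, reaction proceeds forward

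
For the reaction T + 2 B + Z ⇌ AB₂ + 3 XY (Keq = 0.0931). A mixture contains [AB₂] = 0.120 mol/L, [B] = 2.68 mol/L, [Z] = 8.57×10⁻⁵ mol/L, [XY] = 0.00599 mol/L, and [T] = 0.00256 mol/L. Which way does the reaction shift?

Q = [AB₂]·[XY]³ / ([T]·[B]²·[Z]) = (0.120)·(0.00599)³ / ((0.00256)·(2.68)²·(8.57×10⁻⁵)) = 0.0164
Q = 0.0164 < Keq = 0.0931, so the forward reaction proceeds.

to the right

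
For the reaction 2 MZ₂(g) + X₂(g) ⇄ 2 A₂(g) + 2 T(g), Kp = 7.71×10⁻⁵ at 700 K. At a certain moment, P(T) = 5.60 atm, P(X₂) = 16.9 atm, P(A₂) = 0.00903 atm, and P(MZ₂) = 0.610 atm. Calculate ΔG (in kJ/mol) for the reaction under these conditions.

ΔG = 9.68 kJ/mol

Qp = P(A₂)²·P(T)² / (P(MZ₂)²·P(X₂)) = (0.00903)²·(5.60)² / ((0.610)²·(16.9)) = 4.07×10⁻⁴
ΔG = RT ln(Qp/Kp) = (8.314 J mol⁻¹ K⁻¹)(700 K) × ln(4.07×10⁻⁴/7.71×10⁻⁵)
   = (5.820 kJ/mol)(1.664) = 9.68 kJ/mol
ΔG > 0, so the forward reaction is non-spontaneous (proceeds in reverse).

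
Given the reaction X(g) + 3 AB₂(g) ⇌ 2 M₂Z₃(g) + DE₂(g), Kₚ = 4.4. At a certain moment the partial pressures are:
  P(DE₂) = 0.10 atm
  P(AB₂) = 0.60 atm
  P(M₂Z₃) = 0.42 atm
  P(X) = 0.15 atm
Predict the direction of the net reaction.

toward products

Qₚ = P(M₂Z₃)²·P(DE₂) / (P(X)·P(AB₂)³) = (0.42)²·(0.10) / ((0.15)·(0.60)³) = 0.54
Qₚ = 0.54 < Kₚ = 4.4, so the forward reaction proceeds.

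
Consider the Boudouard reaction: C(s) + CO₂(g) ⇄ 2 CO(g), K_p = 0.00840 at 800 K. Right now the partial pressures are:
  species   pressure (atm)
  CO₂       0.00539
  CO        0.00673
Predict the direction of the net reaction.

(C is a pure solid — omitted from Q_p.)
Q_p = P(CO)² / P(CO₂) = (0.00673)² / (0.00539) = 0.00840
Q_p = 0.00840 = K_p, so the system is already at equilibrium.

no net change (already at equilibrium)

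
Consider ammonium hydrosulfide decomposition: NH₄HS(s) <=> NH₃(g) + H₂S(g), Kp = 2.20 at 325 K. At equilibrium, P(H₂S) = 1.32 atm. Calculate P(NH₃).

(NH₄HS is a pure solid — omitted from Kp.)
At equilibrium, Kp = P(NH₃)·P(H₂S) = 2.20.
(P(NH₃))·(1.32) = 2.20
P(NH₃) = 1.67 atm

P(NH₃) = 1.67 atm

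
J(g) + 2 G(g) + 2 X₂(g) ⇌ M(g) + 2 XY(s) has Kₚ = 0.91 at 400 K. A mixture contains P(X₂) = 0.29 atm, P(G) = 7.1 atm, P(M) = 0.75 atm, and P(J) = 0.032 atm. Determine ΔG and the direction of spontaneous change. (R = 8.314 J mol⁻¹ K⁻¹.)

(XY is a pure solid — omitted from Qₚ.)
Qₚ = P(M) / (P(J)·P(G)²·P(X₂)²) = (0.75) / ((0.032)·(7.1)²·(0.29)²) = 5.53
ΔG = RT ln(Qₚ/Kₚ) = (8.314 J mol⁻¹ K⁻¹)(400 K) × ln(5.53/0.91)
   = (3.326 kJ/mol)(1.804) = 6.00 kJ/mol
ΔG > 0, so the forward reaction is non-spontaneous (proceeds in reverse).

ΔG = 6.00 kJ/mol; the forward reaction is non-spontaneous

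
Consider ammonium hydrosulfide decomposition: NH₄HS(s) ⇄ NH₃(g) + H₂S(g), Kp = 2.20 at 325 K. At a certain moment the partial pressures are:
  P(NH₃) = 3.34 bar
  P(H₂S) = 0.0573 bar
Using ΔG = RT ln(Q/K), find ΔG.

ΔG = -6.60 kJ/mol

(NH₄HS is a pure solid — omitted from Qp.)
Qp = P(NH₃)·P(H₂S) = (3.34)·(0.0573) = 0.191
ΔG = RT ln(Qp/Kp) = (8.314 J mol⁻¹ K⁻¹)(325 K) × ln(0.191/2.20)
   = (2.702 kJ/mol)(-2.444) = -6.60 kJ/mol
ΔG < 0, so the forward reaction is spontaneous (proceeds forward).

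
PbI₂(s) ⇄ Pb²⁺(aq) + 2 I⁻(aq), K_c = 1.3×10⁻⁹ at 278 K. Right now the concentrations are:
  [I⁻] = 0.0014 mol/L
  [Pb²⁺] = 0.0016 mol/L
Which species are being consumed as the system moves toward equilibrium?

(PbI₂ is a pure solid — omitted from Q_c.)
Q_c = [Pb²⁺]·[I⁻]² = (0.0016)·(0.0014)² = 3.1×10⁻⁹
Q_c = 3.1×10⁻⁹ > K_c = 1.3×10⁻⁹: net reverse reaction.

Pb²⁺, I⁻ (products)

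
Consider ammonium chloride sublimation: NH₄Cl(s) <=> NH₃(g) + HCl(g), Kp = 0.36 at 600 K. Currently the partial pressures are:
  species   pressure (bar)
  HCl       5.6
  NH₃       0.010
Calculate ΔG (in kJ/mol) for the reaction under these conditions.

(NH₄Cl is a pure solid — omitted from Qp.)
Qp = P(NH₃)·P(HCl) = (0.010)·(5.6) = 0.0560
ΔG = RT ln(Qp/Kp) = (8.314 J mol⁻¹ K⁻¹)(600 K) × ln(0.0560/0.36)
   = (4.988 kJ/mol)(-1.861) = -9.28 kJ/mol
ΔG < 0, so the forward reaction is spontaneous (proceeds forward).

ΔG = -9.28 kJ/mol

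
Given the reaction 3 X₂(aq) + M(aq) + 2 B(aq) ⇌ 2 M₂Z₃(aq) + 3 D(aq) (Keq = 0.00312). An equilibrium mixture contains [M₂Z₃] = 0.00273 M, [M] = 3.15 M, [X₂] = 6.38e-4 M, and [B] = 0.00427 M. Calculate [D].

At equilibrium, Keq = [M₂Z₃]²·[D]³ / ([X₂]³·[M]·[B]²) = 0.00312.
(0.00273)²·([D])³ / ((6.38e-4)³·(3.15)·(0.00427)²) = 0.00312
[D]³ = 6.24e-12 ⇒ [D] = 1.84e-4 M

[D] = 1.84e-4 M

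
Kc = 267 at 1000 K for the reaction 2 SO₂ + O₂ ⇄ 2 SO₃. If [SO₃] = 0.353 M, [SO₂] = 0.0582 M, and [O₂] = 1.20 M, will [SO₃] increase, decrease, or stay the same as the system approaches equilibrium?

increase

Qc = [SO₃]² / ([SO₂]²·[O₂]) = (0.353)² / ((0.0582)²·(1.20)) = 30.7
Qc = 30.7 < Kc = 267: net forward reaction.
SO₃ is a product, so it increases.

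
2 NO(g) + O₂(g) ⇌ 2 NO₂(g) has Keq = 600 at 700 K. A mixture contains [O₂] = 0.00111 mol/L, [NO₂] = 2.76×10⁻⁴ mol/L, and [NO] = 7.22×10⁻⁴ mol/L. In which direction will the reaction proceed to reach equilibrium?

to the right

Q = [NO₂]² / ([NO]²·[O₂]) = (2.76×10⁻⁴)² / ((7.22×10⁻⁴)²·(0.00111)) = 132
Q = 132 < Keq = 600, so the forward reaction proceeds.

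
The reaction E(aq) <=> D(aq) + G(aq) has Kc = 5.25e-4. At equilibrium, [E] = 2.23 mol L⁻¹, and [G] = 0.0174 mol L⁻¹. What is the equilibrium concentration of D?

[D] = 0.0673 mol L⁻¹

At equilibrium, Kc = [D]·[G] / [E] = 5.25e-4.
([D])·(0.0174) / (2.23) = 5.25e-4
[D] = 0.0673 mol L⁻¹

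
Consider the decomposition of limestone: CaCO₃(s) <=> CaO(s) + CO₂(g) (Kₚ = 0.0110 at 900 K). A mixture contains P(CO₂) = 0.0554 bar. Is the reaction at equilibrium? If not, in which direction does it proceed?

in the reverse direction

(CaCO₃, CaO are pure solids — omitted from Qₚ.)
Qₚ = P(CO₂) = 0.0554
Qₚ = 0.0554 > Kₚ = 0.0110, so the reverse reaction proceeds.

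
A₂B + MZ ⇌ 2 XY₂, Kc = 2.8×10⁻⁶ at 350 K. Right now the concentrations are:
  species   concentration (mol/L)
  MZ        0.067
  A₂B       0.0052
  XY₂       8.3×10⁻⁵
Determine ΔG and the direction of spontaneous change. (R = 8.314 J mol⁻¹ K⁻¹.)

ΔG = 5.69 kJ/mol; the forward reaction is non-spontaneous

Qc = [XY₂]² / ([A₂B]·[MZ]) = (8.3×10⁻⁵)² / ((0.0052)·(0.067)) = 1.98×10⁻⁵
ΔG = RT ln(Qc/Kc) = (8.314 J mol⁻¹ K⁻¹)(350 K) × ln(1.98×10⁻⁵/2.8×10⁻⁶)
   = (2.910 kJ/mol)(1.956) = 5.69 kJ/mol
ΔG > 0, so the forward reaction is non-spontaneous (proceeds in reverse).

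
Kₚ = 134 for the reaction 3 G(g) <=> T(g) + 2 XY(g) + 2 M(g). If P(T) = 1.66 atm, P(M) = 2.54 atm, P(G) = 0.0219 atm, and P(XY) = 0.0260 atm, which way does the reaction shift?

Qₚ = P(T)·P(XY)²·P(M)² / P(G)³ = (1.66)·(0.0260)²·(2.54)² / (0.0219)³ = 689
Qₚ = 689 > Kₚ = 134, so the reverse reaction proceeds.

toward reactants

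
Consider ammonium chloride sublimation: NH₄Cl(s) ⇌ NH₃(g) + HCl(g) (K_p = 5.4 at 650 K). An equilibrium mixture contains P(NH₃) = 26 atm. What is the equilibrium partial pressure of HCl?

P(HCl) = 0.21 atm

(NH₄Cl is a pure solid — omitted from K_p.)
At equilibrium, K_p = P(NH₃)·P(HCl) = 5.4.
(26)·(P(HCl)) = 5.4
P(HCl) = 0.208 = 0.21 atm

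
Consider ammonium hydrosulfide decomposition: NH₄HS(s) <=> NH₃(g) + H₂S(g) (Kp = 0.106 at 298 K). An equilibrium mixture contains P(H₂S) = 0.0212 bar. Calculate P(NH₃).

(NH₄HS is a pure solid — omitted from Kp.)
At equilibrium, Kp = P(NH₃)·P(H₂S) = 0.106.
(P(NH₃))·(0.0212) = 0.106
P(NH₃) = 5.00 bar

P(NH₃) = 5.00 bar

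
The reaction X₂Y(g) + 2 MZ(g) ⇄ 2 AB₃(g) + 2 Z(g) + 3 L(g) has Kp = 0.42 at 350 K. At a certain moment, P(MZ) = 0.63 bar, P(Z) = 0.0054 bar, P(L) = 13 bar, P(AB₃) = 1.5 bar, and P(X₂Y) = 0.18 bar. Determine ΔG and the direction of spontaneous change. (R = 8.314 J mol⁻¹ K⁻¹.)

Qp = P(AB₃)²·P(Z)²·P(L)³ / (P(X₂Y)·P(MZ)²) = (1.5)²·(0.0054)²·(13)³ / ((0.18)·(0.63)²) = 2.02
ΔG = RT ln(Qp/Kp) = (8.314 J mol⁻¹ K⁻¹)(350 K) × ln(2.02/0.42)
   = (2.910 kJ/mol)(1.571) = 4.57 kJ/mol
ΔG > 0, so the forward reaction is non-spontaneous (proceeds in reverse).

ΔG = 4.57 kJ/mol; the forward reaction is non-spontaneous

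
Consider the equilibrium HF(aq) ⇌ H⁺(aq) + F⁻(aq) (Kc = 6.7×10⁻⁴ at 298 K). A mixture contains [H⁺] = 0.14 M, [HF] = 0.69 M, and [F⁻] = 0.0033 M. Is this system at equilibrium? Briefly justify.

Qc = [H⁺]·[F⁻] / [HF] = (0.14)·(0.0033) / (0.69) = 6.7×10⁻⁴
Qc = 6.7×10⁻⁴ = Kc; the system is at equilibrium.

yes, at equilibrium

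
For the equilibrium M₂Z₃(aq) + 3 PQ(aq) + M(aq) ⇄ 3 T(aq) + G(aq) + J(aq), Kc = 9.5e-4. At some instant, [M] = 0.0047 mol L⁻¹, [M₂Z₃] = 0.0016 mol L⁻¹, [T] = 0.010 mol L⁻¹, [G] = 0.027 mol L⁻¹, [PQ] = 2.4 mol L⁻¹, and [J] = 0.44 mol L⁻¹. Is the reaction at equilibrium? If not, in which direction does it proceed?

to the right

Qc = [T]³·[G]·[J] / ([M₂Z₃]·[PQ]³·[M]) = (0.010)³·(0.027)·(0.44) / ((0.0016)·(2.4)³·(0.0047)) = 1.1e-4
Qc = 1.1e-4 < Kc = 9.5e-4, so the forward reaction proceeds.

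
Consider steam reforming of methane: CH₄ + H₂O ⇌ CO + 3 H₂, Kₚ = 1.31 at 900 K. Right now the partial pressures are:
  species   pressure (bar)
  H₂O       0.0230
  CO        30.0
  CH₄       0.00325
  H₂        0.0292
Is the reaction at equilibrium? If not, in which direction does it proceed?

Qₚ = P(CO)·P(H₂)³ / (P(CH₄)·P(H₂O)) = (30.0)·(0.0292)³ / ((0.00325)·(0.0230)) = 9.99
Qₚ = 9.99 > Kₚ = 1.31, so the reverse reaction proceeds.

to the left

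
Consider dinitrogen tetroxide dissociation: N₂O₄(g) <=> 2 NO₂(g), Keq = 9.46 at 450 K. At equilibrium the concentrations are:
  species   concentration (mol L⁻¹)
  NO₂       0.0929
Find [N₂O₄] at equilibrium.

[N₂O₄] = 9.12×10⁻⁴ mol L⁻¹

At equilibrium, Keq = [NO₂]² / [N₂O₄] = 9.46.
(0.0929)² / ([N₂O₄]) = 9.46
[N₂O₄] = 9.12×10⁻⁴ mol L⁻¹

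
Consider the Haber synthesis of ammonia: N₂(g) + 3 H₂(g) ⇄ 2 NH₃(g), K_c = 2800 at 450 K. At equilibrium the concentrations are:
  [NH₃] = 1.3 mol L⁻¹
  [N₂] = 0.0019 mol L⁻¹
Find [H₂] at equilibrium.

At equilibrium, K_c = [NH₃]² / ([N₂]·[H₂]³) = 2800.
(1.3)² / ((0.0019)·([H₂])³) = 2800
[H₂]³ = 0.318 ⇒ [H₂] = 0.68 mol L⁻¹

[H₂] = 0.68 mol L⁻¹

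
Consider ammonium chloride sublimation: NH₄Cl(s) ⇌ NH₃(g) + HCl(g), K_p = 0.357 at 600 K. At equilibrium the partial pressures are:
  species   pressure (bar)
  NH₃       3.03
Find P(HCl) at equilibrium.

P(HCl) = 0.118 bar

(NH₄Cl is a pure solid — omitted from K_p.)
At equilibrium, K_p = P(NH₃)·P(HCl) = 0.357.
(3.03)·(P(HCl)) = 0.357
P(HCl) = 0.118 bar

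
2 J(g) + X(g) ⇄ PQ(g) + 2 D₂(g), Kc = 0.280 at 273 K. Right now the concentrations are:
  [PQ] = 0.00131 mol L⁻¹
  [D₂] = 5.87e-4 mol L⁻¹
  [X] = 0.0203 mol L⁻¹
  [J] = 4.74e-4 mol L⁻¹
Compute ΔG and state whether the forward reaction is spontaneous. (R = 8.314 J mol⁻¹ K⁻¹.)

Qc = [PQ]·[D₂]² / ([J]²·[X]) = (0.00131)·(5.87e-4)² / ((4.74e-4)²·(0.0203)) = 0.0990
ΔG = RT ln(Qc/Kc) = (8.314 J mol⁻¹ K⁻¹)(273 K) × ln(0.0990/0.280)
   = (2.270 kJ/mol)(-1.040) = -2.36 kJ/mol
ΔG < 0, so the forward reaction is spontaneous (proceeds forward).

ΔG = -2.36 kJ/mol; the forward reaction is spontaneous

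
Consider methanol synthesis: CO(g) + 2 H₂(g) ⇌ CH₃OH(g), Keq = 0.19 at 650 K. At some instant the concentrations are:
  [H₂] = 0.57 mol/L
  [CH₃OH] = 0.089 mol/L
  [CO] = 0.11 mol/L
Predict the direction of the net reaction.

Q = [CH₃OH] / ([CO]·[H₂]²) = (0.089) / ((0.11)·(0.57)²) = 2.5
Q = 2.5 > Keq = 0.19, so the reverse reaction proceeds.

reverse (toward reactants)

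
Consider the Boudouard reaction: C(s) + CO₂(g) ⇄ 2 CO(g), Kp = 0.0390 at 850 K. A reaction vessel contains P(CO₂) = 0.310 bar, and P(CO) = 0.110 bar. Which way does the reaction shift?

at equilibrium

(C is a pure solid — omitted from Qp.)
Qp = P(CO)² / P(CO₂) = (0.110)² / (0.310) = 0.0390
Qp = 0.0390 = Kp, so the system is already at equilibrium.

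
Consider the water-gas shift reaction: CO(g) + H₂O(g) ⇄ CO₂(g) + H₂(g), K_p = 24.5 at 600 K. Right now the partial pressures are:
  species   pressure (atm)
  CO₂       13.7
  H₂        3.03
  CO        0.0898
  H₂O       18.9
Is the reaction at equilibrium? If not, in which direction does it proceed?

no net change (already at equilibrium)

Q_p = P(CO₂)·P(H₂) / (P(CO)·P(H₂O)) = (13.7)·(3.03) / ((0.0898)·(18.9)) = 24.5
Q_p = 24.5 = K_p, so the system is already at equilibrium.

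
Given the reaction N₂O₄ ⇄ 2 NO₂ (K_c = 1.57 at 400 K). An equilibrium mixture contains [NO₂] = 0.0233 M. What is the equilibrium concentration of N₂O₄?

At equilibrium, K_c = [NO₂]² / [N₂O₄] = 1.57.
(0.0233)² / ([N₂O₄]) = 1.57
[N₂O₄] = 3.46×10⁻⁴ M

[N₂O₄] = 3.46×10⁻⁴ M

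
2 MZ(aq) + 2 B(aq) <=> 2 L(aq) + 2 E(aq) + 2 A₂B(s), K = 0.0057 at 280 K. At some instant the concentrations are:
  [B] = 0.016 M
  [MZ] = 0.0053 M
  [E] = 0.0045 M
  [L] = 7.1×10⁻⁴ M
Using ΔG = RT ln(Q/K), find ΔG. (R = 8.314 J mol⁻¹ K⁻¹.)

(A₂B is a pure solid — omitted from Q.)
Q = [L]²·[E]² / ([MZ]²·[B]²) = (7.1×10⁻⁴)²·(0.0045)² / ((0.0053)²·(0.016)²) = 0.00142
ΔG = RT ln(Q/K) = (8.314 J mol⁻¹ K⁻¹)(280 K) × ln(0.00142/0.0057)
   = (2.328 kJ/mol)(-1.390) = -3.24 kJ/mol
ΔG < 0, so the forward reaction is spontaneous (proceeds forward).

ΔG = -3.24 kJ/mol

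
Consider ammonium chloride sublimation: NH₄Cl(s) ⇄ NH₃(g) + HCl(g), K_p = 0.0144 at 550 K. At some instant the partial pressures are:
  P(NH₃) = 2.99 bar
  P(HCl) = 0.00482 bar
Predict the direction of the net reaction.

(NH₄Cl is a pure solid — omitted from Q_p.)
Q_p = P(NH₃)·P(HCl) = (2.99)·(0.00482) = 0.0144
Q_p = 0.0144 = K_p, so the system is already at equilibrium.

neither direction; the system is at equilibrium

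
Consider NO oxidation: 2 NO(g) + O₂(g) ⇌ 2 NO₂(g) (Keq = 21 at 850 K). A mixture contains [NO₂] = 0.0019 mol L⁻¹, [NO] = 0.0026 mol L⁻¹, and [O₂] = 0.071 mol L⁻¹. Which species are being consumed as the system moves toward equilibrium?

Q = [NO₂]² / ([NO]²·[O₂]) = (0.0019)² / ((0.0026)²·(0.071)) = 7.5
Q = 7.5 < Keq = 21: net forward reaction.

NO, O₂ (reactants)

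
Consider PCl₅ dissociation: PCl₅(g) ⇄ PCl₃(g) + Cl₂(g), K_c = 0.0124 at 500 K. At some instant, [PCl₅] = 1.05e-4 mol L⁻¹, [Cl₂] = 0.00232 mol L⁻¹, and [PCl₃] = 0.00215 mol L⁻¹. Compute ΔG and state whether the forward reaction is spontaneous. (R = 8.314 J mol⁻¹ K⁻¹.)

ΔG = 5.58 kJ/mol; the forward reaction is non-spontaneous

Q_c = [PCl₃]·[Cl₂] / [PCl₅] = (0.00215)·(0.00232) / (1.05e-4) = 0.0475
ΔG = RT ln(Q_c/K_c) = (8.314 J mol⁻¹ K⁻¹)(500 K) × ln(0.0475/0.0124)
   = (4.157 kJ/mol)(1.343) = 5.58 kJ/mol
ΔG > 0, so the forward reaction is non-spontaneous (proceeds in reverse).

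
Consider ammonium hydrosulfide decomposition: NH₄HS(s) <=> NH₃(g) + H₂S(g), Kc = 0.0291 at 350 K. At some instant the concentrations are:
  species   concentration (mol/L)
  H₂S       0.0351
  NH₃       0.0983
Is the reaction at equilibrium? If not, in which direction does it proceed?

to the right

(NH₄HS is a pure solid — omitted from Qc.)
Qc = [NH₃]·[H₂S] = (0.0983)·(0.0351) = 0.00345
Qc = 0.00345 < Kc = 0.0291, so the forward reaction proceeds.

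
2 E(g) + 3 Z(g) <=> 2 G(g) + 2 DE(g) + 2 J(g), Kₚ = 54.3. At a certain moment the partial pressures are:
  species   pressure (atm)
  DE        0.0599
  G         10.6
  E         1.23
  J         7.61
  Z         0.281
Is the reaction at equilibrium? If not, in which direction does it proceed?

reverse (toward reactants)

Qₚ = P(G)²·P(DE)²·P(J)² / (P(E)²·P(Z)³) = (10.6)²·(0.0599)²·(7.61)² / ((1.23)²·(0.281)³) = 696
Qₚ = 696 > Kₚ = 54.3, so the reverse reaction proceeds.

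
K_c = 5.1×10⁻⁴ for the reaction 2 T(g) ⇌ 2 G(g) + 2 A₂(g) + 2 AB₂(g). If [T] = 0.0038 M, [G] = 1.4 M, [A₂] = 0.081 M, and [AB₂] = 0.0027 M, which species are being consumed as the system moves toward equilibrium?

G, A₂, AB₂ (products)

Q_c = [G]²·[A₂]²·[AB₂]² / [T]² = (1.4)²·(0.081)²·(0.0027)² / (0.0038)² = 0.0065
Q_c = 0.0065 > K_c = 5.1×10⁻⁴: net reverse reaction.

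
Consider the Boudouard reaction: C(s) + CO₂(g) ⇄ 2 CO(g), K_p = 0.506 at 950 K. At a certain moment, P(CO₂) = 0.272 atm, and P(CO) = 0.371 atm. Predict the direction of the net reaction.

(C is a pure solid — omitted from Q_p.)
Q_p = P(CO)² / P(CO₂) = (0.371)² / (0.272) = 0.506
Q_p = 0.506 = K_p, so the system is already at equilibrium.

neither direction; the system is at equilibrium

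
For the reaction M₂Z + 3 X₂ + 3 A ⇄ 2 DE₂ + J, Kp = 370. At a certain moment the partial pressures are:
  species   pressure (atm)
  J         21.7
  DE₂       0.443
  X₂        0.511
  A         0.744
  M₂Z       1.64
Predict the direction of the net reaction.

Qp = P(DE₂)²·P(J) / (P(M₂Z)·P(X₂)³·P(A)³) = (0.443)²·(21.7) / ((1.64)·(0.511)³·(0.744)³) = 47.3
Qp = 47.3 < Kp = 370, so the forward reaction proceeds.

forward (toward products)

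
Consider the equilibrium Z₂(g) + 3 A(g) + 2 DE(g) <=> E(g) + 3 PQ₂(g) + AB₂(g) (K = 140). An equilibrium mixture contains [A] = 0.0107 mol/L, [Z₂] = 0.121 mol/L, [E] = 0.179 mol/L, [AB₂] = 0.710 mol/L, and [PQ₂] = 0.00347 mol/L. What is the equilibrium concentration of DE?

[DE] = 0.0160 mol/L

At equilibrium, K = [E]·[PQ₂]³·[AB₂] / ([Z₂]·[A]³·[DE]²) = 140.
(0.179)·(0.00347)³·(0.710) / ((0.121)·(0.0107)³·([DE])²) = 140
[DE]² = 2.56×10⁻⁴ ⇒ [DE] = 0.0160 mol/L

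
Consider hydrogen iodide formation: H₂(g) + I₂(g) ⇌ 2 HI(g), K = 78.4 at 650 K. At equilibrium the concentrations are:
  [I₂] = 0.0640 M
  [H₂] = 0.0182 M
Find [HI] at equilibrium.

[HI] = 0.302 M

At equilibrium, K = [HI]² / ([H₂]·[I₂]) = 78.4.
([HI])² / ((0.0182)·(0.0640)) = 78.4
[HI]² = 0.0913 ⇒ [HI] = 0.302 M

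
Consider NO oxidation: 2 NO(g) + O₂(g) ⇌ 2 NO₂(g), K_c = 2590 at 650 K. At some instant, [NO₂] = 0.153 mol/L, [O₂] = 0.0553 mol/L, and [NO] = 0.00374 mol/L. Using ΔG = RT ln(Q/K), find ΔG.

Q_c = [NO₂]² / ([NO]²·[O₂]) = (0.153)² / ((0.00374)²·(0.0553)) = 30300
ΔG = RT ln(Q_c/K_c) = (8.314 J mol⁻¹ K⁻¹)(650 K) × ln(30300/2590)
   = (5.404 kJ/mol)(2.459) = 13.3 kJ/mol
ΔG > 0, so the forward reaction is non-spontaneous (proceeds in reverse).

ΔG = 13.3 kJ/mol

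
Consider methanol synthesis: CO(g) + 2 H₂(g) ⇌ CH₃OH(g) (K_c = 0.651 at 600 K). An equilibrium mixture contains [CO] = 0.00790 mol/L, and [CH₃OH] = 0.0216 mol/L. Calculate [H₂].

[H₂] = 2.05 mol/L

At equilibrium, K_c = [CH₃OH] / ([CO]·[H₂]²) = 0.651.
(0.0216) / ((0.00790)·([H₂])²) = 0.651
[H₂]² = 4.20 ⇒ [H₂] = 2.05 mol/L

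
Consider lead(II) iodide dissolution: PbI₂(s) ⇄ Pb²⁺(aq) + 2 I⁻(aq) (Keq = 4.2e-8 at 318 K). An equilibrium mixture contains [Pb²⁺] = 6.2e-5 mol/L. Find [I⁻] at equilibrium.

[I⁻] = 0.026 mol/L

(PbI₂ is a pure solid — omitted from Keq.)
At equilibrium, Keq = [Pb²⁺]·[I⁻]² = 4.2e-8.
(6.2e-5)·([I⁻])² = 4.2e-8
[I⁻]² = 6.77e-4 ⇒ [I⁻] = 0.026 mol/L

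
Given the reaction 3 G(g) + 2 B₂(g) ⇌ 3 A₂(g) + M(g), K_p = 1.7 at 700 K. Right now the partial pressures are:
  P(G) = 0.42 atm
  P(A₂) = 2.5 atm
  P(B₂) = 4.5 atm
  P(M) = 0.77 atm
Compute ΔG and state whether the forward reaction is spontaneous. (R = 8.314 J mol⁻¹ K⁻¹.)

Q_p = P(A₂)³·P(M) / (P(G)³·P(B₂)²) = (2.5)³·(0.77) / ((0.42)³·(4.5)²) = 8.02
ΔG = RT ln(Q_p/K_p) = (8.314 J mol⁻¹ K⁻¹)(700 K) × ln(8.02/1.7)
   = (5.820 kJ/mol)(1.551) = 9.03 kJ/mol
ΔG > 0, so the forward reaction is non-spontaneous (proceeds in reverse).

ΔG = 9.03 kJ/mol; the forward reaction is non-spontaneous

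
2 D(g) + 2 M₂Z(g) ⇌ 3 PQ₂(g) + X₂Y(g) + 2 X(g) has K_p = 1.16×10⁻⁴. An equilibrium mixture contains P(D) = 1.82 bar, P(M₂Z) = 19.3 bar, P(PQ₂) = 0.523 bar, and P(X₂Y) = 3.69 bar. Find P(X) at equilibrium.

P(X) = 0.521 bar

At equilibrium, K_p = P(PQ₂)³·P(X₂Y)·P(X)² / (P(D)²·P(M₂Z)²) = 1.16×10⁻⁴.
(0.523)³·(3.69)·(P(X))² / ((1.82)²·(19.3)²) = 1.16×10⁻⁴
P(X)² = 0.271 ⇒ P(X) = 0.521 bar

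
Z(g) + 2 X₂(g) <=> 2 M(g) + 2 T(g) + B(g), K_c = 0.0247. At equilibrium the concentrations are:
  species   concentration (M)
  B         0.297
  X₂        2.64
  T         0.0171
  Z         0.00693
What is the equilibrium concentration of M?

[M] = 3.71 M

At equilibrium, K_c = [M]²·[T]²·[B] / ([Z]·[X₂]²) = 0.0247.
([M])²·(0.0171)²·(0.297) / ((0.00693)·(2.64)²) = 0.0247
[M]² = 13.7 ⇒ [M] = 3.71 M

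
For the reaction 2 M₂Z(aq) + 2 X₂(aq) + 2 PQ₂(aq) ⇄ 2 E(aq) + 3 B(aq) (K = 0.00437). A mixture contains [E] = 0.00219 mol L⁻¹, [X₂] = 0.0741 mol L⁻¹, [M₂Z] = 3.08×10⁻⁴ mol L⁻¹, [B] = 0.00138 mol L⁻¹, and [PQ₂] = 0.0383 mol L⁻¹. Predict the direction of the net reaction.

Q = [E]²·[B]³ / ([M₂Z]²·[X₂]²·[PQ₂]²) = (0.00219)²·(0.00138)³ / ((3.08×10⁻⁴)²·(0.0741)²·(0.0383)²) = 0.0165
Q = 0.0165 > K = 0.00437, so the reverse reaction proceeds.

toward reactants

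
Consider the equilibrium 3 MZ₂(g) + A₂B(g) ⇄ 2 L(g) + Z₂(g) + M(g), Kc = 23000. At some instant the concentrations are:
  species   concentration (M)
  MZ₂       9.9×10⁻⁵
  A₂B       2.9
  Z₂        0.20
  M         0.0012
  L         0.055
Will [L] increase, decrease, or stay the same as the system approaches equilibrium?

Qc = [L]²·[Z₂]·[M] / ([MZ₂]³·[A₂B]) = (0.055)²·(0.20)·(0.0012) / ((9.9×10⁻⁵)³·(2.9)) = 2.6×10⁵
Qc = 2.6×10⁵ > Kc = 23000: net reverse reaction.
L is a product, so it decreases.

decrease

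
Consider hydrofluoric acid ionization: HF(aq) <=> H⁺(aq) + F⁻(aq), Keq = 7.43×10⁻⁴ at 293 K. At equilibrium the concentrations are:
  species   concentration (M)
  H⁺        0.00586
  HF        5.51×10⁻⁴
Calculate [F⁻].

[F⁻] = 6.99×10⁻⁵ M

At equilibrium, Keq = [H⁺]·[F⁻] / [HF] = 7.43×10⁻⁴.
(0.00586)·([F⁻]) / (5.51×10⁻⁴) = 7.43×10⁻⁴
[F⁻] = 6.99×10⁻⁵ M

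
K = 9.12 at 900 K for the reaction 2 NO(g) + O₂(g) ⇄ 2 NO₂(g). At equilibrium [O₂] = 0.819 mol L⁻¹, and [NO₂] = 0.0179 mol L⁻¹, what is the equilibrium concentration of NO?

At equilibrium, K = [NO₂]² / ([NO]²·[O₂]) = 9.12.
(0.0179)² / (([NO])²·(0.819)) = 9.12
[NO]² = 4.29×10⁻⁵ ⇒ [NO] = 0.00655 mol L⁻¹

[NO] = 0.00655 mol L⁻¹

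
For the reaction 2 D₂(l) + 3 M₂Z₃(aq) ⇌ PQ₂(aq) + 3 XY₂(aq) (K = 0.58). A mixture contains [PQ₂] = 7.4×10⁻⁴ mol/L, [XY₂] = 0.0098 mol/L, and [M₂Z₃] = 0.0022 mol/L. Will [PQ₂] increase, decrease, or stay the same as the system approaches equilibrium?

increase

(D₂ is a pure liquid — omitted from Q.)
Q = [PQ₂]·[XY₂]³ / [M₂Z₃]³ = (7.4×10⁻⁴)·(0.0098)³ / (0.0022)³ = 0.065
Q = 0.065 < K = 0.58: net forward reaction.
PQ₂ is a product, so it increases.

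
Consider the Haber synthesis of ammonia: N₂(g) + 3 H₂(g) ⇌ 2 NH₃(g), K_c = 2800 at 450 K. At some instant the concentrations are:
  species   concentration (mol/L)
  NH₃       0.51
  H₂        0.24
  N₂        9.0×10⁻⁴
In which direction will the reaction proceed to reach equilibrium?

Q_c = [NH₃]² / ([N₂]·[H₂]³) = (0.51)² / ((9.0×10⁻⁴)·(0.24)³) = 21000
Q_c = 21000 > K_c = 2800, so the reverse reaction proceeds.

in the reverse direction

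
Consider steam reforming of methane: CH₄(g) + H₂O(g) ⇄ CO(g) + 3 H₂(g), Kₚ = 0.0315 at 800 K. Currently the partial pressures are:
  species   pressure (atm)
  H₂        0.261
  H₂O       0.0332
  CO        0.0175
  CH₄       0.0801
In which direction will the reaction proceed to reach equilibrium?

to the left

Qₚ = P(CO)·P(H₂)³ / (P(CH₄)·P(H₂O)) = (0.0175)·(0.261)³ / ((0.0801)·(0.0332)) = 0.117
Qₚ = 0.117 > Kₚ = 0.0315, so the reverse reaction proceeds.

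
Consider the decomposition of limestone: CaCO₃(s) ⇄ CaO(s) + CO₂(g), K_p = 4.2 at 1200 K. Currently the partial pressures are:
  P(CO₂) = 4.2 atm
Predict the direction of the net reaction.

at equilibrium

(CaCO₃, CaO are pure solids — omitted from Q_p.)
Q_p = P(CO₂) = 4.2
Q_p = 4.2 = K_p, so the system is already at equilibrium.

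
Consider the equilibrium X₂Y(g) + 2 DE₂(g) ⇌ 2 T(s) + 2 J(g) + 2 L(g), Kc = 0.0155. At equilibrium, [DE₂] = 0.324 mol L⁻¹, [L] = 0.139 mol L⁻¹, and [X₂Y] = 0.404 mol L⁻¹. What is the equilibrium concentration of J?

(T is a pure solid — omitted from Kc.)
At equilibrium, Kc = [J]²·[L]² / ([X₂Y]·[DE₂]²) = 0.0155.
([J])²·(0.139)² / ((0.404)·(0.324)²) = 0.0155
[J]² = 0.0340 ⇒ [J] = 0.184 mol L⁻¹

[J] = 0.184 mol L⁻¹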